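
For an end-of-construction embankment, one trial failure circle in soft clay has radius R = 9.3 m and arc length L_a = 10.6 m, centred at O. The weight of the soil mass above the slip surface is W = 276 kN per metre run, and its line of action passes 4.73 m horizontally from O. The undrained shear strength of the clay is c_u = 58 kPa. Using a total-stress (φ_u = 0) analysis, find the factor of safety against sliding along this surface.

FS = 4.38

Taking moments about the centre O, the resisting moment is provided by the undrained shear strength acting along the arc:
M_R = c_u·L_a·R = 58·10.60·9.3 = 5717.6 kN·m/m
M_D = W·d = 276·4.73 = 1305.5 kN·m/m
FS = M_R / M_D = 5717.6 / 1305.5 = 4.380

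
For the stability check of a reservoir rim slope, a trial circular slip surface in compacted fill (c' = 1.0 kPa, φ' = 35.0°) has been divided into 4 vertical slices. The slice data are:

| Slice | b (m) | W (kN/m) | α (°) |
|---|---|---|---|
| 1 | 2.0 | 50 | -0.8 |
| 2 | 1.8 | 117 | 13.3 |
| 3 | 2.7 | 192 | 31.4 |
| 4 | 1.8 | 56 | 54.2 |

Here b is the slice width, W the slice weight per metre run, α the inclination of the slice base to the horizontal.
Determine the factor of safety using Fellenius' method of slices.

FS = 1.53

Ordinary method of slices: FS = Σ[c'·Δl_i + (W_i cosα_i)·tanφ'] / Σ W_i sinα_i, with Δl_i = b_i / cosα_i.
Slice 1: Δl = 2.0/cos(-0.8°) = 2.000 m; N'_1 = 50·cos(-0.8°) = 50.0; c'Δl = 2.00; W sinα = -0.7
Slice 2: Δl = 1.8/cos13.3° = 1.850 m; N'_2 = 117·cos13.3° = 113.9; c'Δl = 1.85; W sinα = 26.9
Slice 3: Δl = 2.7/cos31.4° = 3.163 m; N'_3 = 192·cos31.4° = 163.9; c'Δl = 3.16; W sinα = 100.0
Slice 4: Δl = 1.8/cos54.2° = 3.077 m; N'_4 = 56·cos54.2° = 32.8; c'Δl = 3.08; W sinα = 45.4
Σc'Δl = 10.1 kN/m; ΣN' = 360.5 kN/m; ΣW sinα = 171.7 kN/m
Resisting = 10.1 + 360.5·tan35.0° = 10.1 + 252.4 = 262.5 kN/m
FS = 262.5 / 171.7 = 1.529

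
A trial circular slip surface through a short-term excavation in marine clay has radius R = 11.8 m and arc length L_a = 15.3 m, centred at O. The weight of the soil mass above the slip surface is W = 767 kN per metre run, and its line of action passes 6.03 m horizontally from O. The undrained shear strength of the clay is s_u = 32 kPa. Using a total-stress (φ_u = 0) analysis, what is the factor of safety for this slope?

Taking moments about the centre O, the resisting moment is provided by the undrained shear strength acting along the arc:
M_R = s_u·L_a·R = 32·15.30·11.8 = 5777.3 kN·m/m
M_D = W·d = 767·6.03 = 4625.0 kN·m/m
FS = M_R / M_D = 5777.3 / 4625.0 = 1.249

FS = 1.25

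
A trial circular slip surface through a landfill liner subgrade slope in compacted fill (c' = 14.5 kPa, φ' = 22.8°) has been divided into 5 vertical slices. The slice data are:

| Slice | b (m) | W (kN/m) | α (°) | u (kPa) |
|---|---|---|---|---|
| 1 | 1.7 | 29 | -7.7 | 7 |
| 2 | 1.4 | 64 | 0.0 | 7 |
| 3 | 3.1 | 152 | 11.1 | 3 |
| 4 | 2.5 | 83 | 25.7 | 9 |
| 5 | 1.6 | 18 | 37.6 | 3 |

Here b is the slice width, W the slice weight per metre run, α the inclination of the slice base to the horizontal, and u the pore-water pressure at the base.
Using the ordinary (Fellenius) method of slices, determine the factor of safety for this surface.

Ordinary method of slices: FS = Σ[c'·Δl_i + (W_i cosα_i − u_i·Δl_i)·tanφ'] / Σ W_i sinα_i, with Δl_i = b_i / cosα_i.
Slice 1: Δl = 1.7/cos(-7.7°) = 1.715 m; N'_1 = 29·cos(-7.7°) − 7·1.715 = 16.7; c'Δl = 24.87; W sinα = -3.9
Slice 2: Δl = 1.4/cos0.0° = 1.400 m; N'_2 = 64·cos0.0° − 7·1.400 = 54.2; c'Δl = 20.30; W sinα = 0.0
Slice 3: Δl = 3.1/cos11.1° = 3.159 m; N'_3 = 152·cos11.1° − 3·3.159 = 139.7; c'Δl = 45.81; W sinα = 29.3
Slice 4: Δl = 2.5/cos25.7° = 2.774 m; N'_4 = 83·cos25.7° − 9·2.774 = 49.8; c'Δl = 40.23; W sinα = 36.0
Slice 5: Δl = 1.6/cos37.6° = 2.019 m; N'_5 = 18·cos37.6° − 3·2.019 = 8.2; c'Δl = 29.28; W sinα = 11.0
Σc'Δl = 160.5 kN/m; ΣN' = 268.6 kN/m; ΣW sinα = 72.4 kN/m
Resisting = 160.5 + 268.6·tan22.8° = 160.5 + 112.9 = 273.4 kN/m
FS = 273.4 / 72.4 = 3.779

FS = 3.78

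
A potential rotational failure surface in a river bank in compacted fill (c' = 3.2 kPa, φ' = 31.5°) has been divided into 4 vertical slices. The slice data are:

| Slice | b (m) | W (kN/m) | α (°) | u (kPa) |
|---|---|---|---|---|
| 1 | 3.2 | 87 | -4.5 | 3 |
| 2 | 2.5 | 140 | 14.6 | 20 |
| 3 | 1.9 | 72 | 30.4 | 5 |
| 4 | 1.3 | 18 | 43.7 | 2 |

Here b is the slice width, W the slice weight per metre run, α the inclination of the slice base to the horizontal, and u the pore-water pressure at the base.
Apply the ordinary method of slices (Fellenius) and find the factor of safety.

Ordinary method of slices: FS = Σ[c'·Δl_i + (W_i cosα_i − u_i·Δl_i)·tanφ'] / Σ W_i sinα_i, with Δl_i = b_i / cosα_i.
Slice 1: Δl = 3.2/cos(-4.5°) = 3.210 m; N'_1 = 87·cos(-4.5°) − 3·3.210 = 77.1; c'Δl = 10.27; W sinα = -6.8
Slice 2: Δl = 2.5/cos14.6° = 2.583 m; N'_2 = 140·cos14.6° − 20·2.583 = 83.8; c'Δl = 8.27; W sinα = 35.3
Slice 3: Δl = 1.9/cos30.4° = 2.203 m; N'_3 = 72·cos30.4° − 5·2.203 = 51.1; c'Δl = 7.05; W sinα = 36.4
Slice 4: Δl = 1.3/cos43.7° = 1.798 m; N'_4 = 18·cos43.7° − 2·1.798 = 9.4; c'Δl = 5.75; W sinα = 12.4
Σc'Δl = 31.3 kN/m; ΣN' = 221.4 kN/m; ΣW sinα = 77.3 kN/m
Resisting = 31.3 + 221.4·tan31.5° = 31.3 + 135.7 = 167.0 kN/m
FS = 167.0 / 77.3 = 2.160

FS = 2.16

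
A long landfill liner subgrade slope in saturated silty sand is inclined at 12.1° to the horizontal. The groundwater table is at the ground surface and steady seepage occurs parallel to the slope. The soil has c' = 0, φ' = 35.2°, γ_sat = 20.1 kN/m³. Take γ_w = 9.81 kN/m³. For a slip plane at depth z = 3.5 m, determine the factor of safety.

With seepage parallel to the slope and the water table at the surface, the effective normal stress on the slip plane uses the buoyant unit weight γ' = γ_sat − γ_w while the driving shear stress uses γ_sat:
FS = [c' + γ' z cos²β tanφ'] / [γ_sat z sinβ cosβ]
(For c' = 0 this reduces to FS = (γ'/γ_sat)·tanφ'/tanβ.)
γ' = 20.1 − 9.81 = 10.29 kN/m³
Numerator = 0.0 + 10.29·3.5·cos²12.1°·tan35.2° = 0.0 + 10.29·3.5·0.9561·0.7054 = 24.289 kPa
Denominator = 20.1·3.5·sin12.1°·cos12.1° = 20.1·3.5·0.2096·0.9778 = 14.419 kPa
FS = 24.289 / 14.419 = 1.685

FS = 1.68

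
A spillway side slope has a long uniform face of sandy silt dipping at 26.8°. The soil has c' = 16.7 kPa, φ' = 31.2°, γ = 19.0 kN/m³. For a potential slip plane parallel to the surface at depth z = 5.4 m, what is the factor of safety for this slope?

FS = 1.60

For an infinite slope with a slip plane parallel to the surface (no pore pressure): FS = [c' + γz cos²β tanφ'] / [γz sinβ cosβ].
γz = 19.0·5.4 = 102.60 kN/m²
Numerator = 16.7 + 102.60·cos²26.8°·tan31.2° = 16.7 + 102.60·0.7967·0.6056 = 66.205 kPa
Denominator = 102.60·sin26.8°·cos26.8° = 102.60·0.4509·0.8926 = 41.291 kPa
FS = 66.205 / 41.291 = 1.603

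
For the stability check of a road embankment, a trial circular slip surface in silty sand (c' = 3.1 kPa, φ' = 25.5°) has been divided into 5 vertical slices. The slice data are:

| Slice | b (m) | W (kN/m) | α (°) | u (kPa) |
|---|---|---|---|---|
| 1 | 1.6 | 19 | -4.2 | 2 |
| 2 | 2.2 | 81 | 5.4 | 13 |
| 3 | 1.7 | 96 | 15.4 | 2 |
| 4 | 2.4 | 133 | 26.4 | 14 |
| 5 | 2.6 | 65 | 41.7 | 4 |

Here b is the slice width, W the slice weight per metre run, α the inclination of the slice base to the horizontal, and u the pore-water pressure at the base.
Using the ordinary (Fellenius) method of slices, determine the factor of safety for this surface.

Ordinary method of slices: FS = Σ[c'·Δl_i + (W_i cosα_i − u_i·Δl_i)·tanφ'] / Σ W_i sinα_i, with Δl_i = b_i / cosα_i.
Slice 1: Δl = 1.6/cos(-4.2°) = 1.604 m; N'_1 = 19·cos(-4.2°) − 2·1.604 = 15.7; c'Δl = 4.97; W sinα = -1.4
Slice 2: Δl = 2.2/cos5.4° = 2.210 m; N'_2 = 81·cos5.4° − 13·2.210 = 51.9; c'Δl = 6.85; W sinα = 7.6
Slice 3: Δl = 1.7/cos15.4° = 1.763 m; N'_3 = 96·cos15.4° − 2·1.763 = 89.0; c'Δl = 5.47; W sinα = 25.5
Slice 4: Δl = 2.4/cos26.4° = 2.679 m; N'_4 = 133·cos26.4° − 14·2.679 = 81.6; c'Δl = 8.31; W sinα = 59.1
Slice 5: Δl = 2.6/cos41.7° = 3.482 m; N'_5 = 65·cos41.7° − 4·3.482 = 34.6; c'Δl = 10.80; W sinα = 43.2
Σc'Δl = 36.4 kN/m; ΣN' = 272.9 kN/m; ΣW sinα = 134.1 kN/m
Resisting = 36.4 + 272.9·tan25.5° = 36.4 + 130.2 = 166.6 kN/m
FS = 166.6 / 134.1 = 1.242

FS = 1.24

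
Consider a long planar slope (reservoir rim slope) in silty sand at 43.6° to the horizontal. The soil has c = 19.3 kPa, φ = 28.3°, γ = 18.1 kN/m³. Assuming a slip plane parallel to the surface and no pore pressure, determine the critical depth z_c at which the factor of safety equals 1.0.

z_c = 4.91 m

Setting FS = 1.00 in FS = [c + γz cos²β tanφ] / [γz sinβ cosβ] and solving for z:
z = c / [γ cosβ (FS·sinβ − cosβ·tanφ)]
  = 19.3 / [18.1·cos43.6°·(1.00·sin43.6° − cos43.6°·tan28.3°)]
  = 19.3 / [18.1·0.7242·(1.00·0.6896 − 0.7242·0.5384)]
  = 19.3 / 3.9282 = 4.913 m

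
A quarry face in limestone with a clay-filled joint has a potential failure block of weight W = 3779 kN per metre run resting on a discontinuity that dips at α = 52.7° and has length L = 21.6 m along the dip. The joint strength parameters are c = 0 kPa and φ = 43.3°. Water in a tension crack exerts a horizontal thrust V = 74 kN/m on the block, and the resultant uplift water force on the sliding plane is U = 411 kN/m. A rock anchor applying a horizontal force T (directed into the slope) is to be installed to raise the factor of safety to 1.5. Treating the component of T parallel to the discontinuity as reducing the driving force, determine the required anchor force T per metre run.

T = 1725 kN/m

Resolving forces along and normal to the sliding plane, with the horizontal anchor force T adding T·sinα to the effective normal force and T·cosα acting up the plane against the driving force:
FS = [cL + (W cosα − U − V sinα + T sinα) tanφ] / [W sinα + V cosα − T cosα]
Without the anchor: N' = 1820.2 kN/m, driving T_d = 3050.9 kN/m, resisting R = 0·21.6 + 1820.2·tan43.3° = 1715.2 kN/m, FS = 0.56.
Setting FS = 1.5 and solving for T:
1.5·(3050.9 − T cos52.7°) = 1715.2 + T sin52.7°·tan43.3°
T·(sin52.7°·tan43.3° + 1.5·cos52.7°) = 1.5·3050.9 − 1715.2
T·(0.7955·0.9424 + 1.5·0.6060) = 4576.4 − 1715.2 = 2861.2
T·1.6586 = 2861.2
T = 1725.1 kN/m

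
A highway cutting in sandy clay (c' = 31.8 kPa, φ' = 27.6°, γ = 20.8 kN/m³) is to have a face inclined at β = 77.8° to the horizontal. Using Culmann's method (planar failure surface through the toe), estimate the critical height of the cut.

Culmann's analysis gives the critical failure plane at α_cr = (β + φ')/2 = (77.8 + 27.6)/2 = 52.7°, and the critical height
H_c = (4c'/γ) · sinβ cosφ' / [1 − cos(β − φ')]
    = (4·31.8/20.8) · sin77.8°·cos27.6° / [1 − cos(50.2°)]
    = 6.115 · 0.9774·0.8862 / [1 − 0.6401]
    = 6.115 · 0.8662 / 0.3599
    = 14.72 m

H_c = 14.72 m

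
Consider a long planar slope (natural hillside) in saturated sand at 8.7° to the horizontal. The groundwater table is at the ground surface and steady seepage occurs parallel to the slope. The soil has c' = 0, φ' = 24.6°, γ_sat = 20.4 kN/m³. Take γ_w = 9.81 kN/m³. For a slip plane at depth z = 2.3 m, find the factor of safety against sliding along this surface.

With seepage parallel to the slope and the water table at the surface, the effective normal stress on the slip plane uses the buoyant unit weight γ' = γ_sat − γ_w while the driving shear stress uses γ_sat:
FS = [c' + γ' z cos²β tanφ'] / [γ_sat z sinβ cosβ]
(For c' = 0 this reduces to FS = (γ'/γ_sat)·tanφ'/tanβ.)
γ' = 20.4 − 9.81 = 10.59 kN/m³
Numerator = 0.0 + 10.59·2.3·cos²8.7°·tan24.6° = 0.0 + 10.59·2.3·0.9771·0.4578 = 10.896 kPa
Denominator = 20.4·2.3·sin8.7°·cos8.7° = 20.4·2.3·0.1513·0.9885 = 7.015 kPa
FS = 10.896 / 7.015 = 1.553

FS = 1.55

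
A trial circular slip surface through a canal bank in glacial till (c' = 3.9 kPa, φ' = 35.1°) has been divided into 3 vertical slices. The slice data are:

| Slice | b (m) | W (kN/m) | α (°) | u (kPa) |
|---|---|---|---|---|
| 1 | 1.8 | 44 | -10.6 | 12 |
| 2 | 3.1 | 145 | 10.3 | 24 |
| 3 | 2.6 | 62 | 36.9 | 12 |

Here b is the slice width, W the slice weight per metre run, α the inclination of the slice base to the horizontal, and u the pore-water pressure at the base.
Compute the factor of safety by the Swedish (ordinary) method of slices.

Ordinary method of slices: FS = Σ[c'·Δl_i + (W_i cosα_i − u_i·Δl_i)·tanφ'] / Σ W_i sinα_i, with Δl_i = b_i / cosα_i.
Slice 1: Δl = 1.8/cos(-10.6°) = 1.831 m; N'_1 = 44·cos(-10.6°) − 12·1.831 = 21.3; c'Δl = 7.14; W sinα = -8.1
Slice 2: Δl = 3.1/cos10.3° = 3.151 m; N'_2 = 145·cos10.3° − 24·3.151 = 67.0; c'Δl = 12.29; W sinα = 25.9
Slice 3: Δl = 2.6/cos36.9° = 3.251 m; N'_3 = 62·cos36.9° − 12·3.251 = 10.6; c'Δl = 12.68; W sinα = 37.2
Σc'Δl = 32.1 kN/m; ΣN' = 98.9 kN/m; ΣW sinα = 55.1 kN/m
Resisting = 32.1 + 98.9·tan35.1° = 32.1 + 69.5 = 101.6 kN/m
FS = 101.6 / 55.1 = 1.845

FS = 1.85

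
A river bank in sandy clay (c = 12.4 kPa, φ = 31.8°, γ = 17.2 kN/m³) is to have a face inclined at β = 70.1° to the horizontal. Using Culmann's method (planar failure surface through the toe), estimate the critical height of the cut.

Culmann's analysis gives the critical failure plane at α_cr = (β + φ)/2 = (70.1 + 31.8)/2 = 50.9°, and the critical height
H_c = (4c/γ) · sinβ cosφ / [1 − cos(β − φ)]
    = (4·12.4/17.2) · sin70.1°·cos31.8° / [1 − cos(38.3°)]
    = 2.884 · 0.9403·0.8499 / [1 − 0.7848]
    = 2.884 · 0.7991 / 0.2152
    = 10.71 m

H_c = 10.71 m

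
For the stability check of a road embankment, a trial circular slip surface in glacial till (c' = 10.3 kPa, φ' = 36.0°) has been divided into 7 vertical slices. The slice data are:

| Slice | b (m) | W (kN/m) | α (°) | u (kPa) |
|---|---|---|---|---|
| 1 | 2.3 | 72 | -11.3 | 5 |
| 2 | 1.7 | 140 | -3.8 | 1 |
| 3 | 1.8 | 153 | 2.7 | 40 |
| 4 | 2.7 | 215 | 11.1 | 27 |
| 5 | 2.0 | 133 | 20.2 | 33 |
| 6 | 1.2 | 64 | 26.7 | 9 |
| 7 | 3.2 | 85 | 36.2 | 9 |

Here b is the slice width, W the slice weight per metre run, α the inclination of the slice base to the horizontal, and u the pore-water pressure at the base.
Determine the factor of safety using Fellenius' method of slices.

Ordinary method of slices: FS = Σ[c'·Δl_i + (W_i cosα_i − u_i·Δl_i)·tanφ'] / Σ W_i sinα_i, with Δl_i = b_i / cosα_i.
Slice 1: Δl = 2.3/cos(-11.3°) = 2.345 m; N'_1 = 72·cos(-11.3°) − 5·2.345 = 58.9; c'Δl = 24.16; W sinα = -14.1
Slice 2: Δl = 1.7/cos(-3.8°) = 1.704 m; N'_2 = 140·cos(-3.8°) − 1·1.704 = 138.0; c'Δl = 17.55; W sinα = -9.3
Slice 3: Δl = 1.8/cos2.7° = 1.802 m; N'_3 = 153·cos2.7° − 40·1.802 = 80.8; c'Δl = 18.56; W sinα = 7.2
Slice 4: Δl = 2.7/cos11.1° = 2.751 m; N'_4 = 215·cos11.1° − 27·2.751 = 136.7; c'Δl = 28.34; W sinα = 41.4
Slice 5: Δl = 2.0/cos20.2° = 2.131 m; N'_5 = 133·cos20.2° − 33·2.131 = 54.5; c'Δl = 21.95; W sinα = 45.9
Slice 6: Δl = 1.2/cos26.7° = 1.343 m; N'_6 = 64·cos26.7° − 9·1.343 = 45.1; c'Δl = 13.84; W sinα = 28.8
Slice 7: Δl = 3.2/cos36.2° = 3.965 m; N'_7 = 85·cos36.2° − 9·3.965 = 32.9; c'Δl = 40.84; W sinα = 50.2
Σc'Δl = 165.2 kN/m; ΣN' = 546.8 kN/m; ΣW sinα = 150.1 kN/m
Resisting = 165.2 + 546.8·tan36.0° = 165.2 + 397.3 = 562.5 kN/m
FS = 562.5 / 150.1 = 3.748

FS = 3.75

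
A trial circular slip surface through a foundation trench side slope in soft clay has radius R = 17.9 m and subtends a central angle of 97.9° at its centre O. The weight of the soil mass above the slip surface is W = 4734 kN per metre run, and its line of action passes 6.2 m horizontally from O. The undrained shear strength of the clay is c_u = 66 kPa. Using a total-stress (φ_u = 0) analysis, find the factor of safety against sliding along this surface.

FS = 1.23

Taking moments about the centre O, the resisting moment is provided by the undrained shear strength acting along the arc:
Arc length L_a = R·θ = 17.9·(97.9°·π/180) = 17.9·1.7087 = 30.59 m
M_R = c_u·L_a·R = 66·30.59·17.9 = 36133.5 kN·m/m
M_D = W·d = 4734·6.2 = 29350.8 kN·m/m
FS = M_R / M_D = 36133.5 / 29350.8 = 1.231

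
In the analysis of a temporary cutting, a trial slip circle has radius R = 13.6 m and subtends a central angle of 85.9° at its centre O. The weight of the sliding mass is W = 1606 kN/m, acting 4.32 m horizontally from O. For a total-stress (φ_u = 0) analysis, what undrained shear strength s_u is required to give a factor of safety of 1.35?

FS = s_u·L_a·R / (W·d), so s_u = FS·W·d / (L_a·R).
Arc length L_a = R·θ = 13.6·(85.9°·π/180) = 13.6·1.4992 = 20.39 m
s_u = 1.35·1606·4.32 / (20.39·13.6) = 9366.2 / 277.30 = 33.78 kPa

s_u = 33.8 kPa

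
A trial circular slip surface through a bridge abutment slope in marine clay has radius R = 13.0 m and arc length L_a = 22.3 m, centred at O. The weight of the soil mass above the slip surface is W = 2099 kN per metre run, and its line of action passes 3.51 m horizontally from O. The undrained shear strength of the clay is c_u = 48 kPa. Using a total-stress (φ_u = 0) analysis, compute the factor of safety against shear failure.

FS = 1.89

Taking moments about the centre O, the resisting moment is provided by the undrained shear strength acting along the arc:
M_R = c_u·L_a·R = 48·22.30·13.0 = 13915.2 kN·m/m
M_D = W·d = 2099·3.51 = 7367.5 kN·m/m
FS = M_R / M_D = 13915.2 / 7367.5 = 1.889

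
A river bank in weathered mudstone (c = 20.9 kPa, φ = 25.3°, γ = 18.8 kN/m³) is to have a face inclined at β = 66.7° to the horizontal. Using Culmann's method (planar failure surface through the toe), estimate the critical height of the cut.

H_c = 14.78 m

Culmann's analysis gives the critical failure plane at α_cr = (β + φ)/2 = (66.7 + 25.3)/2 = 46.0°, and the critical height
H_c = (4c/γ) · sinβ cosφ / [1 − cos(β − φ)]
    = (4·20.9/18.8) · sin66.7°·cos25.3° / [1 − cos(41.4°)]
    = 4.447 · 0.9184·0.9041 / [1 − 0.7501]
    = 4.447 · 0.8304 / 0.2499
    = 14.78 m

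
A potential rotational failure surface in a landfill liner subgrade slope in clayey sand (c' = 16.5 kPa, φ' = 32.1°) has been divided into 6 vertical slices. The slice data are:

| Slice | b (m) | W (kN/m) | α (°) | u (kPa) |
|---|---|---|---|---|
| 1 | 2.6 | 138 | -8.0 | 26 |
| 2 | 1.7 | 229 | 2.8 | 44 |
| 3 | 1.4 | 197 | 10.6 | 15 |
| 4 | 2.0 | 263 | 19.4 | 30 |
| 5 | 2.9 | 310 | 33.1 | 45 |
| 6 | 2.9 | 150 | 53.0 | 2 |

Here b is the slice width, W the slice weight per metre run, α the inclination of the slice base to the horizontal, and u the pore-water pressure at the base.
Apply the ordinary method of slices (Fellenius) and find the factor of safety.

Ordinary method of slices: FS = Σ[c'·Δl_i + (W_i cosα_i − u_i·Δl_i)·tanφ'] / Σ W_i sinα_i, with Δl_i = b_i / cosα_i.
Slice 1: Δl = 2.6/cos(-8.0°) = 2.626 m; N'_1 = 138·cos(-8.0°) − 26·2.626 = 68.4; c'Δl = 43.32; W sinα = -19.2
Slice 2: Δl = 1.7/cos2.8° = 1.702 m; N'_2 = 229·cos2.8° − 44·1.702 = 153.8; c'Δl = 28.08; W sinα = 11.2
Slice 3: Δl = 1.4/cos10.6° = 1.424 m; N'_3 = 197·cos10.6° − 15·1.424 = 172.3; c'Δl = 23.50; W sinα = 36.2
Slice 4: Δl = 2.0/cos19.4° = 2.120 m; N'_4 = 263·cos19.4° − 30·2.120 = 184.5; c'Δl = 34.99; W sinα = 87.4
Slice 5: Δl = 2.9/cos33.1° = 3.462 m; N'_5 = 310·cos33.1° − 45·3.462 = 103.9; c'Δl = 57.12; W sinα = 169.3
Slice 6: Δl = 2.9/cos53.0° = 4.819 m; N'_6 = 150·cos53.0° − 2·4.819 = 80.6; c'Δl = 79.51; W sinα = 119.8
Σc'Δl = 266.5 kN/m; ΣN' = 763.5 kN/m; ΣW sinα = 404.7 kN/m
Resisting = 266.5 + 763.5·tan32.1° = 266.5 + 478.9 = 745.5 kN/m
FS = 745.5 / 404.7 = 1.842

FS = 1.84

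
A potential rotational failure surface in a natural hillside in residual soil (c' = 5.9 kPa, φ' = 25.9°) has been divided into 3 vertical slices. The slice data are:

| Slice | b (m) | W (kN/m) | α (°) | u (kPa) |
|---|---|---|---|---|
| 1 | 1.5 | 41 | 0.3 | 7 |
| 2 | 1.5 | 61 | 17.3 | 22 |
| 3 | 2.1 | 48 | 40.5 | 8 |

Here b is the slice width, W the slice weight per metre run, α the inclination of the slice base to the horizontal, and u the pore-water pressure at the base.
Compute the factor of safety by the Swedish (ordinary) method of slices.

FS = 1.37

Ordinary method of slices: FS = Σ[c'·Δl_i + (W_i cosα_i − u_i·Δl_i)·tanφ'] / Σ W_i sinα_i, with Δl_i = b_i / cosα_i.
Slice 1: Δl = 1.5/cos0.3° = 1.500 m; N'_1 = 41·cos0.3° − 7·1.500 = 30.5; c'Δl = 8.85; W sinα = 0.2
Slice 2: Δl = 1.5/cos17.3° = 1.571 m; N'_2 = 61·cos17.3° − 22·1.571 = 23.7; c'Δl = 9.27; W sinα = 18.1
Slice 3: Δl = 2.1/cos40.5° = 2.762 m; N'_3 = 48·cos40.5° − 8·2.762 = 14.4; c'Δl = 16.29; W sinα = 31.2
Σc'Δl = 34.4 kN/m; ΣN' = 68.6 kN/m; ΣW sinα = 49.5 kN/m
Resisting = 34.4 + 68.6·tan25.9° = 34.4 + 33.3 = 67.7 kN/m
FS = 67.7 / 49.5 = 1.367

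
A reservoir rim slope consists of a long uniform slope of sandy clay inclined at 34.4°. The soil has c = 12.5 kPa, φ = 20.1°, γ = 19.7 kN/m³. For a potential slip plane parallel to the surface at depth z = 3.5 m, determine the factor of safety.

FS = 0.92

For an infinite slope with a slip plane parallel to the surface (no pore pressure): FS = [c + γz cos²β tanφ] / [γz sinβ cosβ].
γz = 19.7·3.5 = 68.95 kN/m²
Numerator = 12.5 + 68.95·cos²34.4°·tan20.1° = 12.5 + 68.95·0.6808·0.3659 = 29.678 kPa
Denominator = 68.95·sin34.4°·cos34.4° = 68.95·0.5650·0.8251 = 32.142 kPa
FS = 29.678 / 32.142 = 0.923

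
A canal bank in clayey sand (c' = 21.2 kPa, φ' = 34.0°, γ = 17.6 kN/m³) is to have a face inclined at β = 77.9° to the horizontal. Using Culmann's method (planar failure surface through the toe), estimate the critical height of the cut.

Culmann's analysis gives the critical failure plane at α_cr = (β + φ')/2 = (77.9 + 34.0)/2 = 56.0°, and the critical height
H_c = (4c'/γ) · sinβ cosφ' / [1 − cos(β − φ')]
    = (4·21.2/17.6) · sin77.9°·cos34.0° / [1 − cos(43.9°)]
    = 4.818 · 0.9778·0.8290 / [1 − 0.7206]
    = 4.818 · 0.8106 / 0.2794
    = 13.98 m

H_c = 13.98 m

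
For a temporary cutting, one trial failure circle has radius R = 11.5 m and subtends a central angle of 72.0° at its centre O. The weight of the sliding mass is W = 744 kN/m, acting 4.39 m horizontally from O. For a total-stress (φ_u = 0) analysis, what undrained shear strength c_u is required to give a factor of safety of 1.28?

FS = c_u·L_a·R / (W·d), so c_u = FS·W·d / (L_a·R).
Arc length L_a = R·θ = 11.5·(72.0°·π/180) = 11.5·1.2566 = 14.45 m
c_u = 1.28·744·4.39 / (14.45·11.5) = 4180.7 / 166.19 = 25.16 kPa

c_u = 25.2 kPa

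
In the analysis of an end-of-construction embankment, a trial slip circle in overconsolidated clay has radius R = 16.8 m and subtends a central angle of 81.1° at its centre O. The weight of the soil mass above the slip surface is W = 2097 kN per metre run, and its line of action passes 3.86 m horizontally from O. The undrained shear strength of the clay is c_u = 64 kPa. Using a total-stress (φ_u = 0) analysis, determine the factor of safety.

Taking moments about the centre O, the resisting moment is provided by the undrained shear strength acting along the arc:
Arc length L_a = R·θ = 16.8·(81.1°·π/180) = 16.8·1.4155 = 23.78 m
M_R = c_u·L_a·R = 64·23.78·16.8 = 25568.0 kN·m/m
M_D = W·d = 2097·3.86 = 8094.4 kN·m/m
FS = M_R / M_D = 25568.0 / 8094.4 = 3.159

FS = 3.16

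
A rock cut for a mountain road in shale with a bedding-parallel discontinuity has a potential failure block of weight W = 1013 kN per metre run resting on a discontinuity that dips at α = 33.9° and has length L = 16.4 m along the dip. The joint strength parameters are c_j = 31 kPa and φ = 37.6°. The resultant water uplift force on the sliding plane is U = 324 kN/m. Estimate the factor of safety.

FS = 1.60

Resolving the block weight along and normal to the plane and applying the Mohr–Coulomb strength on the joint:
N' = W cosα − U = 1013·cos33.9° − 324 = 516.8 kN/m
Driving force T = W sinα = 1013·sin33.9° = 565.0 kN/m
Resisting force R = c_j·L + N'·tanφ = 31·16.4 + 516.8·tan37.6° = 508.4 + 398.0 = 906.4 kN/m
FS = R / T = 906.4 / 565.0 = 1.604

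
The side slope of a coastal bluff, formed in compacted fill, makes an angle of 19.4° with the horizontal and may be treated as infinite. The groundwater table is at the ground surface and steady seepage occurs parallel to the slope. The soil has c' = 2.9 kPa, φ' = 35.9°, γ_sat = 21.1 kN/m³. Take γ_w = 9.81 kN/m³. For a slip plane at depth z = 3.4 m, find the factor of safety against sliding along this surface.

With seepage parallel to the slope and the water table at the surface, the effective normal stress on the slip plane uses the buoyant unit weight γ' = γ_sat − γ_w while the driving shear stress uses γ_sat:
FS = [c' + γ' z cos²β tanφ'] / [γ_sat z sinβ cosβ]
γ' = 21.1 − 9.81 = 11.29 kN/m³
Numerator = 2.9 + 11.29·3.4·cos²19.4°·tan35.9° = 2.9 + 11.29·3.4·0.8897·0.7239 = 27.621 kPa
Denominator = 21.1·3.4·sin19.4°·cos19.4° = 21.1·3.4·0.3322·0.9432 = 22.476 kPa
FS = 27.621 / 22.476 = 1.229

FS = 1.23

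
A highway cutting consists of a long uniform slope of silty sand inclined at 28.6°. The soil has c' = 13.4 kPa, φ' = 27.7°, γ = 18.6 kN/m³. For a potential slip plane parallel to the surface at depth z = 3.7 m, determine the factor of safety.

FS = 1.43

For an infinite slope with a slip plane parallel to the surface (no pore pressure): FS = [c' + γz cos²β tanφ'] / [γz sinβ cosβ].
γz = 18.6·3.7 = 68.82 kN/m²
Numerator = 13.4 + 68.82·cos²28.6°·tan27.7° = 13.4 + 68.82·0.7709·0.5250 = 41.252 kPa
Denominator = 68.82·sin28.6°·cos28.6° = 68.82·0.4787·0.8780 = 28.924 kPa
FS = 41.252 / 28.924 = 1.426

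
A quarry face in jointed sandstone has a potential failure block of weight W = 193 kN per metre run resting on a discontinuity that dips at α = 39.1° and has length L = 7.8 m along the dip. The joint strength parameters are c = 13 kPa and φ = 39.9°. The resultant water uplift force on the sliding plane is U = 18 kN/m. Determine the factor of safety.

Resolving the block weight along and normal to the plane and applying the Mohr–Coulomb strength on the joint:
N' = W cosα − U = 193·cos39.1° − 18 = 131.8 kN/m
Driving force T = W sinα = 193·sin39.1° = 121.7 kN/m
Resisting force R = c·L + N'·tanφ = 13·7.8 + 131.8·tan39.9° = 101.4 + 110.2 = 211.6 kN/m
FS = R / T = 211.6 / 121.7 = 1.738

FS = 1.74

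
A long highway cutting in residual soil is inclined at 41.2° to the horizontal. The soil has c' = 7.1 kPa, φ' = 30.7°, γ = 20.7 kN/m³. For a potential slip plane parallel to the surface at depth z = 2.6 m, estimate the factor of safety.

FS = 0.94

For an infinite slope with a slip plane parallel to the surface (no pore pressure): FS = [c' + γz cos²β tanφ'] / [γz sinβ cosβ].
γz = 20.7·2.6 = 53.82 kN/m²
Numerator = 7.1 + 53.82·cos²41.2°·tan30.7° = 7.1 + 53.82·0.5661·0.5938 = 25.191 kPa
Denominator = 53.82·sin41.2°·cos41.2° = 53.82·0.6587·0.7524 = 26.674 kPa
FS = 25.191 / 26.674 = 0.944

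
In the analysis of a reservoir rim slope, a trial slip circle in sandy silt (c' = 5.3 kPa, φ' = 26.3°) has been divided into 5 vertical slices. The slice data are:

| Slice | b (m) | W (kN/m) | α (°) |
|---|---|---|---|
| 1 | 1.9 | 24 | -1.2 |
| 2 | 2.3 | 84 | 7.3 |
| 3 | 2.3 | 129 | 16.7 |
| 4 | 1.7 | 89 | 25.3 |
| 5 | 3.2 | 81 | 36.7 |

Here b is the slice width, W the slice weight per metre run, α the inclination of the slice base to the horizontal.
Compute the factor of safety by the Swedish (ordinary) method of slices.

Ordinary method of slices: FS = Σ[c'·Δl_i + (W_i cosα_i)·tanφ'] / Σ W_i sinα_i, with Δl_i = b_i / cosα_i.
Slice 1: Δl = 1.9/cos(-1.2°) = 1.900 m; N'_1 = 24·cos(-1.2°) = 24.0; c'Δl = 10.07; W sinα = -0.5
Slice 2: Δl = 2.3/cos7.3° = 2.319 m; N'_2 = 84·cos7.3° = 83.3; c'Δl = 12.29; W sinα = 10.7
Slice 3: Δl = 2.3/cos16.7° = 2.401 m; N'_3 = 129·cos16.7° = 123.6; c'Δl = 12.73; W sinα = 37.1
Slice 4: Δl = 1.7/cos25.3° = 1.880 m; N'_4 = 89·cos25.3° = 80.5; c'Δl = 9.97; W sinα = 38.0
Slice 5: Δl = 3.2/cos36.7° = 3.991 m; N'_5 = 81·cos36.7° = 64.9; c'Δl = 21.15; W sinα = 48.4
Σc'Δl = 66.2 kN/m; ΣN' = 376.3 kN/m; ΣW sinα = 133.7 kN/m
Resisting = 66.2 + 376.3·tan26.3° = 66.2 + 186.0 = 252.2 kN/m
FS = 252.2 / 133.7 = 1.886

FS = 1.89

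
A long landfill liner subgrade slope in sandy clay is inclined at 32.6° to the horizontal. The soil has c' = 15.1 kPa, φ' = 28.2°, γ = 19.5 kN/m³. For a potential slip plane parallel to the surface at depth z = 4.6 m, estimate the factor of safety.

For an infinite slope with a slip plane parallel to the surface (no pore pressure): FS = [c' + γz cos²β tanφ'] / [γz sinβ cosβ].
γz = 19.5·4.6 = 89.70 kN/m²
Numerator = 15.1 + 89.70·cos²32.6°·tan28.2° = 15.1 + 89.70·0.7097·0.5362 = 49.235 kPa
Denominator = 89.70·sin32.6°·cos32.6° = 89.70·0.5388·0.8425 = 40.714 kPa
FS = 49.235 / 40.714 = 1.209

FS = 1.21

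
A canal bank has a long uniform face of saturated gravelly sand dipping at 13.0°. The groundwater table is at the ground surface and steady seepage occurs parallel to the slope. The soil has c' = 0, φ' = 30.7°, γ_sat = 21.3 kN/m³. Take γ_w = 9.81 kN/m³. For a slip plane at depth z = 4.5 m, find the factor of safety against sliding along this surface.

FS = 1.39

With seepage parallel to the slope and the water table at the surface, the effective normal stress on the slip plane uses the buoyant unit weight γ' = γ_sat − γ_w while the driving shear stress uses γ_sat:
FS = [c' + γ' z cos²β tanφ'] / [γ_sat z sinβ cosβ]
(For c' = 0 this reduces to FS = (γ'/γ_sat)·tanφ'/tanβ.)
γ' = 21.3 − 9.81 = 11.49 kN/m³
Numerator = 0.0 + 11.49·4.5·cos²13.0°·tan30.7° = 0.0 + 11.49·4.5·0.9494·0.5938 = 29.147 kPa
Denominator = 21.3·4.5·sin13.0°·cos13.0° = 21.3·4.5·0.2250·0.9744 = 21.009 kPa
FS = 29.147 / 21.009 = 1.387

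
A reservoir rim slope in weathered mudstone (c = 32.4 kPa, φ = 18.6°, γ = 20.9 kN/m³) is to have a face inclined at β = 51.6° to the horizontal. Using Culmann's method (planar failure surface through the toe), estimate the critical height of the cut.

Culmann's analysis gives the critical failure plane at α_cr = (β + φ)/2 = (51.6 + 18.6)/2 = 35.1°, and the critical height
H_c = (4c/γ) · sinβ cosφ / [1 − cos(β − φ)]
    = (4·32.4/20.9) · sin51.6°·cos18.6° / [1 − cos(33.0°)]
    = 6.201 · 0.7837·0.9478 / [1 − 0.8387]
    = 6.201 · 0.7428 / 0.1613
    = 28.55 m

H_c = 28.55 m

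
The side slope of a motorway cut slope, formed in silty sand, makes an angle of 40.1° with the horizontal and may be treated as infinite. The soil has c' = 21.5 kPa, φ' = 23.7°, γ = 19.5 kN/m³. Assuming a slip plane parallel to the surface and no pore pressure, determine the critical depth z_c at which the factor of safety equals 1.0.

z_c = 4.67 m

Setting FS = 1.00 in FS = [c' + γz cos²β tanφ'] / [γz sinβ cosβ] and solving for z:
z = c' / [γ cosβ (FS·sinβ − cosβ·tanφ')]
  = 21.5 / [19.5·cos40.1°·(1.00·sin40.1° − cos40.1°·tan23.7°)]
  = 21.5 / [19.5·0.7649·(1.00·0.6441 − 0.7649·0.4390)]
  = 21.5 / 4.5993 = 4.675 m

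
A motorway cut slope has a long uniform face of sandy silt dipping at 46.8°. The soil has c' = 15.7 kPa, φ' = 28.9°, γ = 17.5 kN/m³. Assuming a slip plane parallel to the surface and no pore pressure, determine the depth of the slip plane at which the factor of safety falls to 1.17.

z = 2.76 m

Setting FS = 1.17 in FS = [c' + γz cos²β tanφ'] / [γz sinβ cosβ] and solving for z:
z = c' / [γ cosβ (FS·sinβ − cosβ·tanφ')]
  = 15.7 / [17.5·cos46.8°·(1.17·sin46.8° − cos46.8°·tan28.9°)]
  = 15.7 / [17.5·0.6845·(1.17·0.7290 − 0.6845·0.5520)]
  = 15.7 / 5.6903 = 2.759 m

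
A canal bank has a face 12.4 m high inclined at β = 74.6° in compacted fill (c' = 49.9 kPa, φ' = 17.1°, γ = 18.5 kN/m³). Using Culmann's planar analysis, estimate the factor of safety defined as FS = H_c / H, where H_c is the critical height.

H_c = (4c'/γ) · sinβ cosφ' / [1 − cos(β − φ')]
    = (4·49.9/18.5) · sin74.6°·cos17.1° / [1 − cos57.5°]
    = 10.789 · 0.9215 / 0.4627 = 21.49 m
FS = H_c / H = 21.49 / 12.4 = 1.733

FS = 1.73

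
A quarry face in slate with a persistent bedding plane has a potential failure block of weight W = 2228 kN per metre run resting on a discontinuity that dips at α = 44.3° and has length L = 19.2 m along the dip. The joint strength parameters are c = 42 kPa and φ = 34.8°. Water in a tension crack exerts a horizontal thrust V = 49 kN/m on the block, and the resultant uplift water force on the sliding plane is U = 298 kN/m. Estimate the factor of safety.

Resolving the block weight along and normal to the plane and applying the Mohr–Coulomb strength on the joint:
N' = W cosα − U − V sinα = 2228·cos44.3° − 298 − 49·sin44.3° = 1262.3 kN/m
Driving force T = W sinα + V cosα = 2228·sin44.3° + 49·cos44.3° = 1591.1 kN/m
Resisting force R = c·L + N'·tanφ = 42·19.2 + 1262.3·tan34.8° = 806.4 + 877.3 = 1683.7 kN/m
FS = R / T = 1683.7 / 1591.1 = 1.058

FS = 1.06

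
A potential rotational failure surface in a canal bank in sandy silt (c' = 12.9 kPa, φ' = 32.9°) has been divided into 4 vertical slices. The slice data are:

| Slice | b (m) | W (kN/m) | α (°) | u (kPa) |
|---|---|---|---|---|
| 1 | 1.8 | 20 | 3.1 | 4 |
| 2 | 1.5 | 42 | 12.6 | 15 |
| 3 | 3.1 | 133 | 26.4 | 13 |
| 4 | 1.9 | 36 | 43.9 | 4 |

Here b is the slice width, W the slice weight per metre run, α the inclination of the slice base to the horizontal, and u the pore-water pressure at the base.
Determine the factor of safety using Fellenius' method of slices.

FS = 2.11

Ordinary method of slices: FS = Σ[c'·Δl_i + (W_i cosα_i − u_i·Δl_i)·tanφ'] / Σ W_i sinα_i, with Δl_i = b_i / cosα_i.
Slice 1: Δl = 1.8/cos3.1° = 1.803 m; N'_1 = 20·cos3.1° − 4·1.803 = 12.8; c'Δl = 23.25; W sinα = 1.1
Slice 2: Δl = 1.5/cos12.6° = 1.537 m; N'_2 = 42·cos12.6° − 15·1.537 = 17.9; c'Δl = 19.83; W sinα = 9.2
Slice 3: Δl = 3.1/cos26.4° = 3.461 m; N'_3 = 133·cos26.4° − 13·3.461 = 74.1; c'Δl = 44.65; W sinα = 59.1
Slice 4: Δl = 1.9/cos43.9° = 2.637 m; N'_4 = 36·cos43.9° − 4·2.637 = 15.4; c'Δl = 34.02; W sinα = 25.0
Σc'Δl = 121.7 kN/m; ΣN' = 120.2 kN/m; ΣW sinα = 94.3 kN/m
Resisting = 121.7 + 120.2·tan32.9° = 121.7 + 77.8 = 199.5 kN/m
FS = 199.5 / 94.3 = 2.115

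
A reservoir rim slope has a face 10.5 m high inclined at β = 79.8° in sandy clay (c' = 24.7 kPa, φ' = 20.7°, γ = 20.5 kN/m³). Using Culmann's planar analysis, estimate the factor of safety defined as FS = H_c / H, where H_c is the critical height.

H_c = (4c'/γ) · sinβ cosφ' / [1 − cos(β − φ')]
    = (4·24.7/20.5) · sin79.8°·cos20.7° / [1 − cos59.1°]
    = 4.820 · 0.9207 / 0.4865 = 9.12 m
FS = H_c / H = 9.12 / 10.5 = 0.869

FS = 0.87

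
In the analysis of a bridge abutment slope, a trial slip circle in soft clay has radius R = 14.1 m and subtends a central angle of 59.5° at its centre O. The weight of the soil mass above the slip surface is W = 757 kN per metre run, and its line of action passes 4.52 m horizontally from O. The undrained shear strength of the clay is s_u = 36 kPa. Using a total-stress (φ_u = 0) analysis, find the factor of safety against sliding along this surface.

Taking moments about the centre O, the resisting moment is provided by the undrained shear strength acting along the arc:
Arc length L_a = R·θ = 14.1·(59.5°·π/180) = 14.1·1.0385 = 14.64 m
M_R = s_u·L_a·R = 36·14.64·14.1 = 7432.5 kN·m/m
M_D = W·d = 757·4.52 = 3421.6 kN·m/m
FS = M_R / M_D = 7432.5 / 3421.6 = 2.172

FS = 2.17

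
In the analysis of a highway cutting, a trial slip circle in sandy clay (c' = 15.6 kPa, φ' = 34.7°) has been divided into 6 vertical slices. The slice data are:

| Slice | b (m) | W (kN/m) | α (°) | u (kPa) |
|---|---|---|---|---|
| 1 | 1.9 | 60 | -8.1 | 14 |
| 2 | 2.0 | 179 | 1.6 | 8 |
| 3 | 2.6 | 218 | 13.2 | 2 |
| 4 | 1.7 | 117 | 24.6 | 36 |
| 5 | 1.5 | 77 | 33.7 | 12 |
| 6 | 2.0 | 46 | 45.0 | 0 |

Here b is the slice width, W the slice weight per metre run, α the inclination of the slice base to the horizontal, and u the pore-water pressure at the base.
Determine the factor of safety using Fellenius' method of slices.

FS = 3.30

Ordinary method of slices: FS = Σ[c'·Δl_i + (W_i cosα_i − u_i·Δl_i)·tanφ'] / Σ W_i sinα_i, with Δl_i = b_i / cosα_i.
Slice 1: Δl = 1.9/cos(-8.1°) = 1.919 m; N'_1 = 60·cos(-8.1°) − 14·1.919 = 32.5; c'Δl = 29.94; W sinα = -8.5
Slice 2: Δl = 2.0/cos1.6° = 2.001 m; N'_2 = 179·cos1.6° − 8·2.001 = 162.9; c'Δl = 31.21; W sinα = 5.0
Slice 3: Δl = 2.6/cos13.2° = 2.671 m; N'_3 = 218·cos13.2° − 2·2.671 = 206.9; c'Δl = 41.66; W sinα = 49.8
Slice 4: Δl = 1.7/cos24.6° = 1.870 m; N'_4 = 117·cos24.6° − 36·1.870 = 39.1; c'Δl = 29.17; W sinα = 48.7
Slice 5: Δl = 1.5/cos33.7° = 1.803 m; N'_5 = 77·cos33.7° − 12·1.803 = 42.4; c'Δl = 28.13; W sinα = 42.7
Slice 6: Δl = 2.0/cos45.0° = 2.828 m; N'_6 = 46·cos45.0° − 0·2.828 = 32.5; c'Δl = 44.12; W sinα = 32.5
Σc'Δl = 204.2 kN/m; ΣN' = 516.4 kN/m; ΣW sinα = 170.3 kN/m
Resisting = 204.2 + 516.4·tan34.7° = 204.2 + 357.6 = 561.8 kN/m
FS = 561.8 / 170.3 = 3.299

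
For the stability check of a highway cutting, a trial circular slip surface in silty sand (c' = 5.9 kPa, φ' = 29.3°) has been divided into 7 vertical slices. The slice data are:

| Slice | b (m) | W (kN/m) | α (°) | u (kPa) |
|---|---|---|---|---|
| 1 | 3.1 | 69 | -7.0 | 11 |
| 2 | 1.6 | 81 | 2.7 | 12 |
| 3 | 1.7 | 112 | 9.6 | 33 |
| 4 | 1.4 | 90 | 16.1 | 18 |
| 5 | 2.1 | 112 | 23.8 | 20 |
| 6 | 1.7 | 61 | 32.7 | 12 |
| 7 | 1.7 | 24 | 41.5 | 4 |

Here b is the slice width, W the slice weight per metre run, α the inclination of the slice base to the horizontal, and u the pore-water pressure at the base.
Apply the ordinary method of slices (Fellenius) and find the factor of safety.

Ordinary method of slices: FS = Σ[c'·Δl_i + (W_i cosα_i − u_i·Δl_i)·tanφ'] / Σ W_i sinα_i, with Δl_i = b_i / cosα_i.
Slice 1: Δl = 3.1/cos(-7.0°) = 3.123 m; N'_1 = 69·cos(-7.0°) − 11·3.123 = 34.1; c'Δl = 18.43; W sinα = -8.4
Slice 2: Δl = 1.6/cos2.7° = 1.602 m; N'_2 = 81·cos2.7° − 12·1.602 = 61.7; c'Δl = 9.45; W sinα = 3.8
Slice 3: Δl = 1.7/cos9.6° = 1.724 m; N'_3 = 112·cos9.6° − 33·1.724 = 53.5; c'Δl = 10.17; W sinα = 18.7
Slice 4: Δl = 1.4/cos16.1° = 1.457 m; N'_4 = 90·cos16.1° − 18·1.457 = 60.2; c'Δl = 8.60; W sinα = 25.0
Slice 5: Δl = 2.1/cos23.8° = 2.295 m; N'_5 = 112·cos23.8° − 20·2.295 = 56.6; c'Δl = 13.54; W sinα = 45.2
Slice 6: Δl = 1.7/cos32.7° = 2.020 m; N'_6 = 61·cos32.7° − 12·2.020 = 27.1; c'Δl = 11.92; W sinα = 33.0
Slice 7: Δl = 1.7/cos41.5° = 2.270 m; N'_7 = 24·cos41.5° − 4·2.270 = 8.9; c'Δl = 13.39; W sinα = 15.9
Σc'Δl = 85.5 kN/m; ΣN' = 302.2 kN/m; ΣW sinα = 133.1 kN/m
Resisting = 85.5 + 302.2·tan29.3° = 85.5 + 169.6 = 255.1 kN/m
FS = 255.1 / 133.1 = 1.916

FS = 1.92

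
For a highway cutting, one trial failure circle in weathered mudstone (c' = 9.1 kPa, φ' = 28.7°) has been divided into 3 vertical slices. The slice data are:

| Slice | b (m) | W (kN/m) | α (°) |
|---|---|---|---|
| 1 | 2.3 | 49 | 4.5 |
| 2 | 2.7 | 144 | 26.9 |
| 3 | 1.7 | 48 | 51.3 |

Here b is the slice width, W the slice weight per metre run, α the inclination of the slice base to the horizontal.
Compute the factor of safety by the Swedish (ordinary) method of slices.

Ordinary method of slices: FS = Σ[c'·Δl_i + (W_i cosα_i)·tanφ'] / Σ W_i sinα_i, with Δl_i = b_i / cosα_i.
Slice 1: Δl = 2.3/cos4.5° = 2.307 m; N'_1 = 49·cos4.5° = 48.8; c'Δl = 20.99; W sinα = 3.8
Slice 2: Δl = 2.7/cos26.9° = 3.028 m; N'_2 = 144·cos26.9° = 128.4; c'Δl = 27.55; W sinα = 65.2
Slice 3: Δl = 1.7/cos51.3° = 2.719 m; N'_3 = 48·cos51.3° = 30.0; c'Δl = 24.74; W sinα = 37.5
Σc'Δl = 73.3 kN/m; ΣN' = 207.3 kN/m; ΣW sinα = 106.5 kN/m
Resisting = 73.3 + 207.3·tan28.7° = 73.3 + 113.5 = 186.8 kN/m
FS = 186.8 / 106.5 = 1.754

FS = 1.75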